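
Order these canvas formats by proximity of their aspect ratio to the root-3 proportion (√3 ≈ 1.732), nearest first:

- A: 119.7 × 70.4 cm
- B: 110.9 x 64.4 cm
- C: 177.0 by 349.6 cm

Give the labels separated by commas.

A: 119.7/70.4 ≈ 1.700 → |1.700 − 1.732| = 0.032
B: 110.9/64.4 ≈ 1.722 → |1.722 − 1.732| = 0.010
C: 349.6/177.0 ≈ 1.975 → |1.975 − 1.732| = 0.243

B, A, C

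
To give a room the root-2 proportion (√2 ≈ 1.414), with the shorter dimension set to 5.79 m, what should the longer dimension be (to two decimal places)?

root-2 ≈ 1.41421.
Longer side = 5.79 × 1.41421 ≈ 8.1883 → 8.19 m.

8.19 m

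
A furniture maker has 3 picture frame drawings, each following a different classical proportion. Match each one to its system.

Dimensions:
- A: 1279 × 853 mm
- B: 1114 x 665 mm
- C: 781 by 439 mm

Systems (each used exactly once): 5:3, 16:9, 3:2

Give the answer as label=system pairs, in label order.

Ratios: A ≈ 1.499; B ≈ 1.675; C ≈ 1.779.
Targets: 5:3 ≈ 1.667; 16:9 ≈ 1.778; 3:2 ≈ 1.500.

A=3:2, B=5:3, C=16:9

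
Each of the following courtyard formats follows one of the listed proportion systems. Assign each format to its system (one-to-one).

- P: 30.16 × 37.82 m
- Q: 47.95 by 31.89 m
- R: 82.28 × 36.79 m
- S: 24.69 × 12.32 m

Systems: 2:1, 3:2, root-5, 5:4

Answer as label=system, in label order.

Ratios: P ≈ 1.254; Q ≈ 1.504; R ≈ 2.236; S ≈ 2.004.
Targets: 2:1 ≈ 2.000; 3:2 ≈ 1.500; root-5 ≈ 2.236; 5:4 ≈ 1.250.

P=5:4, Q=3:2, R=root-5, S=2:1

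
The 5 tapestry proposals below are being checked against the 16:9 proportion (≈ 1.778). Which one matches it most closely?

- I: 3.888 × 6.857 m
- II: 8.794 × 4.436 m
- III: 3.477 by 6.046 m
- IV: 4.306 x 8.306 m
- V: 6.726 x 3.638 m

Target 16:9 ≈ 1.778.
I: 1.764 (Δ0.014)  II: 1.982 (Δ0.204)  III: 1.739 (Δ0.039)  IV: 1.929 (Δ0.151)  V: 1.849 (Δ0.071)

I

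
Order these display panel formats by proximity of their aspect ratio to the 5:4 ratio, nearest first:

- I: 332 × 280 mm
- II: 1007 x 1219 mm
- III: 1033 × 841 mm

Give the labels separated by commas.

Ratios: I = 332 / 280 ≈ 1.186; II = 1219 / 1007 ≈ 1.211; III = 1033 / 841 ≈ 1.228.
|Δ from 1.250|: I 0.064; II 0.039; III 0.022.

III, II, I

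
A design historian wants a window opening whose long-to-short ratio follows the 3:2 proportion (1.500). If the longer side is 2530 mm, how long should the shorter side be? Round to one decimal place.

1686.7 mm

3:2 = 1.50000.
Shorter side = 2530 ÷ 1.50000 ≈ 1686.667 → 1686.7 mm.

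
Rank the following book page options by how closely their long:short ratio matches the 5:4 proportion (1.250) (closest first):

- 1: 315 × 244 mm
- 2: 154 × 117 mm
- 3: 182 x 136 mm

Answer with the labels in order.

1, 2, 3

1: 315/244 ≈ 1.291 → |1.291 − 1.250| = 0.041
2: 154/117 ≈ 1.316 → |1.316 − 1.250| = 0.066
3: 182/136 ≈ 1.338 → |1.338 − 1.250| = 0.088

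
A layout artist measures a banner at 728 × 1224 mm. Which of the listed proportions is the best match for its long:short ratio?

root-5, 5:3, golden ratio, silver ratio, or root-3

5:3

Ratio = 1224 / 728 ≈ 1.681.
Distances: root-5 2.236 (Δ 0.555); 5:3 1.667 (Δ 0.014); golden ratio 1.618 (Δ 0.063); silver ratio 2.414 (Δ 0.733); root-3 1.732 (Δ 0.051).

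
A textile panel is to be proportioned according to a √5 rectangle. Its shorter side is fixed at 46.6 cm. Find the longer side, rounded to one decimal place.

104.2 cm

root-5 ≈ 2.23607.
Longer side = 46.6 × 2.23607 ≈ 104.201 → 104.2 cm.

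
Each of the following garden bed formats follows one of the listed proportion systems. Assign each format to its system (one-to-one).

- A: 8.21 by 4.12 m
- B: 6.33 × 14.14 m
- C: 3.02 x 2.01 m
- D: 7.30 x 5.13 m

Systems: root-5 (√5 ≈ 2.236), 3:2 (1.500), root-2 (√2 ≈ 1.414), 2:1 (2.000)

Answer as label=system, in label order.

A=2:1, B=root-5, C=3:2, D=root-2

Ratios: A ≈ 1.993; B ≈ 2.234; C ≈ 1.502; D ≈ 1.423.
Targets: root-5 ≈ 2.236; 3:2 ≈ 1.500; root-2 ≈ 1.414; 2:1 ≈ 2.000.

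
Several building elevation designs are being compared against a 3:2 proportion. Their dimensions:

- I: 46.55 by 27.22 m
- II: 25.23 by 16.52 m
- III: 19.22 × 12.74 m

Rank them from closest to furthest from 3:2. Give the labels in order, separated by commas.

I: 46.55/27.22 ≈ 1.710 → |1.710 − 1.500| = 0.210
II: 25.23/16.52 ≈ 1.527 → |1.527 − 1.500| = 0.027
III: 19.22/12.74 ≈ 1.509 → |1.509 − 1.500| = 0.009

III, II, I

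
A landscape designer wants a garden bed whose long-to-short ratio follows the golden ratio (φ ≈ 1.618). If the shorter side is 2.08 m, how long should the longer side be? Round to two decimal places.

3.37 m

golden ratio ≈ 1.61803.
Longer side = 2.08 × 1.61803 ≈ 3.3655 → 3.37 m.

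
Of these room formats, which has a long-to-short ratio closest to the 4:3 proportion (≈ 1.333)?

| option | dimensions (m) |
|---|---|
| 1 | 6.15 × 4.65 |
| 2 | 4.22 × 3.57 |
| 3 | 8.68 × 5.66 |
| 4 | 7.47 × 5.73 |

1

Target 4:3 ≈ 1.333.
1: 1.323 (Δ0.010)  2: 1.182 (Δ0.151)  3: 1.534 (Δ0.201)  4: 1.304 (Δ0.029)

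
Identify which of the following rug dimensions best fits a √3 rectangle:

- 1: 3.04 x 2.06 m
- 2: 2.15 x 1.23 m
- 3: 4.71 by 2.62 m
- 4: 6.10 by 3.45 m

2

Ratios (long/short): 1 ≈ 1.476; 2 ≈ 1.748; 3 ≈ 1.798; 4 ≈ 1.768.
root-3 ≈ 1.732; option 2 is nearest (Δ 0.016).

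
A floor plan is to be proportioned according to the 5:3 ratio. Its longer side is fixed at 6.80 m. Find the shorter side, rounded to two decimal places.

4.08 m

5:3 ≈ 1.66667.
Shorter side = 6.80 ÷ 1.66667 ≈ 4.0800 → 4.08 m.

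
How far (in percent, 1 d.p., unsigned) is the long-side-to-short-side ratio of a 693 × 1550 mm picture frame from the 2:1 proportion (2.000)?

Ratio = 1550 / 693 ≈ 2.2367.
Ideal 2:1 = 2.0000. |2.2367 − 2.0000| / 2.0000 ≈ 11.83% → 11.8%.

11.8%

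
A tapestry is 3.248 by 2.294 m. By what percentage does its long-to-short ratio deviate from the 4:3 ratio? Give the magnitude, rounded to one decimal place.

Ratio = 3.248 / 2.294 ≈ 1.4159.
Ideal 4:3 ≈ 1.3333. |1.4159 − 1.3333| / 1.3333 ≈ 6.20% → 6.2%.

6.2%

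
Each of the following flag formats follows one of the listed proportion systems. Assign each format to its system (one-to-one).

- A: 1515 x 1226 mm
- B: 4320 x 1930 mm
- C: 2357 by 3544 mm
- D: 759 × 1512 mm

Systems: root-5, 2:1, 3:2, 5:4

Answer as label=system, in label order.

A=5:4, B=root-5, C=3:2, D=2:1

A = 1515/1226 ≈ 1.236 → 5:4 (1.250)
B = 4320/1930 ≈ 2.238 → root-5 (2.236)
C = 3544/2357 ≈ 1.504 → 3:2 (1.500)
D = 1512/759 ≈ 1.992 → 2:1 (2.000)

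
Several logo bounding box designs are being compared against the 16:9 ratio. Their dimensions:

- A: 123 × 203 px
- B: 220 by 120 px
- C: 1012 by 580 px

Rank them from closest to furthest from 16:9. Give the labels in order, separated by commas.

C, B, A

Ratios: A = 203 / 123 ≈ 1.650; B = 220 / 120 ≈ 1.833; C = 1012 / 580 ≈ 1.745.
|Δ from 1.778|: A 0.128; B 0.055; C 0.033.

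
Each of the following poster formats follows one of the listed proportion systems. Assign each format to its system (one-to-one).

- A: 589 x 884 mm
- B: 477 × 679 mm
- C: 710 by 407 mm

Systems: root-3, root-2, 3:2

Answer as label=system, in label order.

A=3:2, B=root-2, C=root-3

Ratios: A ≈ 1.501; B ≈ 1.423; C ≈ 1.744.
Targets: root-3 ≈ 1.732; root-2 ≈ 1.414; 3:2 ≈ 1.500.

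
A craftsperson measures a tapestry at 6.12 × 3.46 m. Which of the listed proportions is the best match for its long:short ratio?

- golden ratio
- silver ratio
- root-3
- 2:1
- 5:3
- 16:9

Ratio = 6.12 / 3.46 ≈ 1.769.
Distances: golden ratio 1.618 (Δ 0.151); silver ratio 2.414 (Δ 0.645); root-3 1.732 (Δ 0.037); 2:1 2.000 (Δ 0.231); 5:3 1.667 (Δ 0.102); 16:9 1.778 (Δ 0.009).

16:9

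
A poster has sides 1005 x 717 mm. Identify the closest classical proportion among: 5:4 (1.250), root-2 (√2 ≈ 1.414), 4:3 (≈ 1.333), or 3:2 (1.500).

1005/717 ≈ 1.402. Nearest candidates are root-2 (1.414, off by 0.012) and 4:3 (1.333, off by 0.069).

root-2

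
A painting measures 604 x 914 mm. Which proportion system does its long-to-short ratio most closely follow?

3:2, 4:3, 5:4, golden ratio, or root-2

914/604 ≈ 1.513. Nearest candidates are 3:2 (1.500, off by 0.013) and root-2 (1.414, off by 0.099).

3:2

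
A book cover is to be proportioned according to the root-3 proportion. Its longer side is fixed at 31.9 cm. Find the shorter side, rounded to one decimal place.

18.4 cm

root-3 ≈ 1.73205.
Shorter side = 31.9 ÷ 1.73205 ≈ 18.417 → 18.4 cm.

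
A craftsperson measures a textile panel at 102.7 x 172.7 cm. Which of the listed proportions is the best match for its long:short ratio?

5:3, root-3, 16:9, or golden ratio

172.7/102.7 ≈ 1.682. Nearest candidates are 5:3 (1.667, off by 0.015) and root-3 (1.732, off by 0.050).

5:3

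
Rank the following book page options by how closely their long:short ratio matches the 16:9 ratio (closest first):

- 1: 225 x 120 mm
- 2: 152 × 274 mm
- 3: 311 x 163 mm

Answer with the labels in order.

2, 1, 3

1: 225/120 ≈ 1.875 → |1.875 − 1.778| = 0.097
2: 274/152 ≈ 1.803 → |1.803 − 1.778| = 0.025
3: 311/163 ≈ 1.908 → |1.908 − 1.778| = 0.130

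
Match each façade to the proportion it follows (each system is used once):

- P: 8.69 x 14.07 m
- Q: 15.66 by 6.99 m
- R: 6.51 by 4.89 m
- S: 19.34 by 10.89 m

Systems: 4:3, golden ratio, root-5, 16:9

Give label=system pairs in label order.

Ratios: P ≈ 1.619; Q ≈ 2.240; R ≈ 1.331; S ≈ 1.776.
Targets: 4:3 ≈ 1.333; golden ratio ≈ 1.618; root-5 ≈ 2.236; 16:9 ≈ 1.778.

P=golden ratio, Q=root-5, R=4:3, S=16:9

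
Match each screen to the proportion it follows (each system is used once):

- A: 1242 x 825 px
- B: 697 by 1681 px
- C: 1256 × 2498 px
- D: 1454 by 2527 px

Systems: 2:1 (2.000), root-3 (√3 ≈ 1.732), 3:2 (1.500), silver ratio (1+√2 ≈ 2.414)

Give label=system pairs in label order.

Ratios: A ≈ 1.505; B ≈ 2.412; C ≈ 1.989; D ≈ 1.738.
Targets: 2:1 ≈ 2.000; root-3 ≈ 1.732; 3:2 ≈ 1.500; silver ratio ≈ 2.414.

A=3:2, B=silver ratio, C=2:1, D=root-3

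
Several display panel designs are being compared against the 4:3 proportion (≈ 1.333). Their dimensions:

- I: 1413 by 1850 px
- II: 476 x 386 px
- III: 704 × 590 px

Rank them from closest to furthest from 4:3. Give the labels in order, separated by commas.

Ratios: I = 1850 / 1413 ≈ 1.309; II = 476 / 386 ≈ 1.233; III = 704 / 590 ≈ 1.193.
|Δ from 1.333|: I 0.024; II 0.100; III 0.140.

I, II, III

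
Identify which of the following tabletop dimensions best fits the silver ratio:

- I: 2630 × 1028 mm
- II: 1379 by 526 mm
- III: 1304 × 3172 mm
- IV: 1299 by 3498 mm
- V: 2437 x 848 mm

Target silver ratio ≈ 2.414.
I: 2.558 (Δ0.144)  II: 2.622 (Δ0.208)  III: 2.433 (Δ0.019)  IV: 2.693 (Δ0.279)  V: 2.874 (Δ0.460)

III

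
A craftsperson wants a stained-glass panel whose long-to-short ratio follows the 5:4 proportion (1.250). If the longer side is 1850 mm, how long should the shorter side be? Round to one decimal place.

5:4 = 1.25000.
Shorter side = 1850 ÷ 1.25000 ≈ 1480.000 → 1480.0 mm.

1480.0 mm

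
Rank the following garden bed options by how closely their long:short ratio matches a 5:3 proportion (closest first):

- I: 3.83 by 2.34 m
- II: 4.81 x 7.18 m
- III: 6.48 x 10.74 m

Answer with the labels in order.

III, I, II

I: 3.83/2.34 ≈ 1.637 → |1.637 − 1.667| = 0.030
II: 7.18/4.81 ≈ 1.493 → |1.493 − 1.667| = 0.174
III: 10.74/6.48 ≈ 1.657 → |1.657 − 1.667| = 0.010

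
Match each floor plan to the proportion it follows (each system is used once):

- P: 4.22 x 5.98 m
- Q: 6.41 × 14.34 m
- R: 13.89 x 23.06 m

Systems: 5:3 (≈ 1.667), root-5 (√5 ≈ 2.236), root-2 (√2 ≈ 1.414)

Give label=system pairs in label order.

Ratios: P ≈ 1.417; Q ≈ 2.237; R ≈ 1.660.
Targets: 5:3 ≈ 1.667; root-5 ≈ 2.236; root-2 ≈ 1.414.

P=root-2, Q=root-5, R=5:3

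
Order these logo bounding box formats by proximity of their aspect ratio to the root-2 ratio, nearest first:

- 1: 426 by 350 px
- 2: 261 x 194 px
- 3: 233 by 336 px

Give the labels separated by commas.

3, 2, 1

Ratios: 1 = 426 / 350 ≈ 1.217; 2 = 261 / 194 ≈ 1.345; 3 = 336 / 233 ≈ 1.442.
|Δ from 1.414|: 1 0.197; 2 0.069; 3 0.028.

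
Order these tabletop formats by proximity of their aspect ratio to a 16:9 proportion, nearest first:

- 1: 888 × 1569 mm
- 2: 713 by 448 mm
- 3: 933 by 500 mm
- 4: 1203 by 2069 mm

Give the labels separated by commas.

1, 4, 3, 2

1: 1569/888 ≈ 1.767 → |1.767 − 1.778| = 0.011
2: 713/448 ≈ 1.592 → |1.592 − 1.778| = 0.186
3: 933/500 ≈ 1.866 → |1.866 − 1.778| = 0.088
4: 2069/1203 ≈ 1.720 → |1.720 − 1.778| = 0.058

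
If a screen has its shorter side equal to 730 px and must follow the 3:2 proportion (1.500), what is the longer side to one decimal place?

1095.0 px

3:2 = 1.50000.
Longer side = 730 × 1.50000 ≈ 1095.000 → 1095.0 px.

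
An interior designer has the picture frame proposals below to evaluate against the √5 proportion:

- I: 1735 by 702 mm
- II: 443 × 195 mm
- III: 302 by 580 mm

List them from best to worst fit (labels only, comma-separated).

II, I, III

I: 1735/702 ≈ 2.472 → |2.472 − 2.236| = 0.236
II: 443/195 ≈ 2.272 → |2.272 − 2.236| = 0.036
III: 580/302 ≈ 1.921 → |1.921 − 2.236| = 0.315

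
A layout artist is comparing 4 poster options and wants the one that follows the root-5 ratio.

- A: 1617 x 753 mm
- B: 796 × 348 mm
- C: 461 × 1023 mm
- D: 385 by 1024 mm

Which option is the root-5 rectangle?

Target root-5 ≈ 2.236.
A: 2.147 (Δ0.089)  B: 2.287 (Δ0.051)  C: 2.219 (Δ0.017)  D: 2.660 (Δ0.424)

C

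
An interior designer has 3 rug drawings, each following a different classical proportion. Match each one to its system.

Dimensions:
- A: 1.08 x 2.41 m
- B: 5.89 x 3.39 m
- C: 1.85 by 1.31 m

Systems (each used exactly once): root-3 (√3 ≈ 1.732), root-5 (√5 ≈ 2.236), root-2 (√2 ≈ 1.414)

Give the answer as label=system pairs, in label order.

A=root-5, B=root-3, C=root-2

Ratios: A ≈ 2.231; B ≈ 1.737; C ≈ 1.412.
Targets: root-3 ≈ 1.732; root-5 ≈ 2.236; root-2 ≈ 1.414.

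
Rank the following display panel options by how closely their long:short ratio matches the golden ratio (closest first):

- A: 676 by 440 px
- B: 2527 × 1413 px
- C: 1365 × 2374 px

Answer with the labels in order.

Ratios: A = 676 / 440 ≈ 1.536; B = 2527 / 1413 ≈ 1.788; C = 2374 / 1365 ≈ 1.739.
|Δ from 1.618|: A 0.082; B 0.170; C 0.121.

A, C, B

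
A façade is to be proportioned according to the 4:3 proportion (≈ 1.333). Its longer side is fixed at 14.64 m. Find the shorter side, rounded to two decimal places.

4:3 ≈ 1.33333.
Shorter side = 14.64 ÷ 1.33333 ≈ 10.9800 → 10.98 m.

10.98 m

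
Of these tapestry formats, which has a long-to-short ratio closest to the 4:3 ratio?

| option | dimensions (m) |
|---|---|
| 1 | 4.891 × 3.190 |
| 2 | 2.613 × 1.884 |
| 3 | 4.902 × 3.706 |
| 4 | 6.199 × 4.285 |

3

Ratios (long/short): 1 ≈ 1.533; 2 ≈ 1.387; 3 ≈ 1.323; 4 ≈ 1.447.
4:3 ≈ 1.333; option 3 is nearest (Δ 0.010).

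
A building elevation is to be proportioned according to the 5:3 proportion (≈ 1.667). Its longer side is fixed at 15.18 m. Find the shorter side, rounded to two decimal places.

9.11 m

5:3 ≈ 1.66667.
Shorter side = 15.18 ÷ 1.66667 ≈ 9.1080 → 9.11 m.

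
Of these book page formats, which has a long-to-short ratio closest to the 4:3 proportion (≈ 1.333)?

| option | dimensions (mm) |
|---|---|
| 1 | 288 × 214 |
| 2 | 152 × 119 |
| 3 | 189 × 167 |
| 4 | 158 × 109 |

Ratios (long/short): 1 ≈ 1.346; 2 ≈ 1.277; 3 ≈ 1.132; 4 ≈ 1.450.
4:3 ≈ 1.333; option 1 is nearest (Δ 0.013).

1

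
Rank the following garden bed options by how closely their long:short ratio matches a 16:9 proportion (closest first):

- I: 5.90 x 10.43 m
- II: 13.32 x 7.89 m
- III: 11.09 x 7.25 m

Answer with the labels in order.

I: 10.43/5.90 ≈ 1.768 → |1.768 − 1.778| = 0.010
II: 13.32/7.89 ≈ 1.688 → |1.688 − 1.778| = 0.090
III: 11.09/7.25 ≈ 1.530 → |1.530 − 1.778| = 0.248

I, II, III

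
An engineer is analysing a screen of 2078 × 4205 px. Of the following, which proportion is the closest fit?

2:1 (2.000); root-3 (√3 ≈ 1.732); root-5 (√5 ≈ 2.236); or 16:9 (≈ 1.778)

2:1

Ratio = 4205 / 2078 ≈ 2.024.
Distances: 2:1 2.000 (Δ 0.024); root-3 1.732 (Δ 0.292); root-5 2.236 (Δ 0.212); 16:9 1.778 (Δ 0.246).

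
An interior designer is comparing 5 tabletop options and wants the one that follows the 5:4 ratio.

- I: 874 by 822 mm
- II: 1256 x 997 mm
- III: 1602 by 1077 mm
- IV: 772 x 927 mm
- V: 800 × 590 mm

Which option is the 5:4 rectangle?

Ratios (long/short): I ≈ 1.063; II ≈ 1.260; III ≈ 1.487; IV ≈ 1.201; V ≈ 1.356.
5:4 ≈ 1.250; option II is nearest (Δ 0.010).

II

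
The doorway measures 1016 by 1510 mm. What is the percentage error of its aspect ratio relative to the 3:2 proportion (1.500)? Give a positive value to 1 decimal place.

0.9%

Ratio = 1510 / 1016 ≈ 1.4862.
Ideal 3:2 = 1.5000. |1.4862 − 1.5000| / 1.5000 ≈ 0.92% → 0.9%.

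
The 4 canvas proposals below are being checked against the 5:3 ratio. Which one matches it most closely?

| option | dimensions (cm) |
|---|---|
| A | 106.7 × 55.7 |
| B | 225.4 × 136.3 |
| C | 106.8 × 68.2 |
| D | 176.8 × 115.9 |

Target 5:3 ≈ 1.667.
A: 1.916 (Δ0.249)  B: 1.654 (Δ0.013)  C: 1.566 (Δ0.101)  D: 1.525 (Δ0.142)

B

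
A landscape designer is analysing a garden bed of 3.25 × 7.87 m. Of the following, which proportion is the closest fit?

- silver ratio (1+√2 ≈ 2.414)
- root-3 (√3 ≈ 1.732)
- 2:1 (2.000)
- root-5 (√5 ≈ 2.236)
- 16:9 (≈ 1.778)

7.87/3.25 ≈ 2.422. Nearest candidates are silver ratio (2.414, off by 0.008) and root-5 (2.236, off by 0.186).

silver ratio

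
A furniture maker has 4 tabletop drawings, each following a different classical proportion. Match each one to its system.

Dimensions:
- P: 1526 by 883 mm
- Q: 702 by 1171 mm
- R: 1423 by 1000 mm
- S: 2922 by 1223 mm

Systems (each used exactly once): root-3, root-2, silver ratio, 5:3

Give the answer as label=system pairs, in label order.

P=root-3, Q=5:3, R=root-2, S=silver ratio

Ratios: P ≈ 1.728; Q ≈ 1.668; R ≈ 1.423; S ≈ 2.389.
Targets: root-3 ≈ 1.732; root-2 ≈ 1.414; silver ratio ≈ 2.414; 5:3 ≈ 1.667.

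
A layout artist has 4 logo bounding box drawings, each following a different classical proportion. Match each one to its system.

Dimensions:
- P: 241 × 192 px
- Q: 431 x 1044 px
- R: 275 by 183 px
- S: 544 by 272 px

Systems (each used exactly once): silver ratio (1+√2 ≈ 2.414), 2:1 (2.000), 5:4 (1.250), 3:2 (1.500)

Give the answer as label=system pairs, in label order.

P = 241/192 ≈ 1.255 → 5:4 (1.250)
Q = 1044/431 ≈ 2.422 → silver ratio (2.414)
R = 275/183 ≈ 1.503 → 3:2 (1.500)
S = 544/272 ≈ 2.000 → 2:1 (2.000)

P=5:4, Q=silver ratio, R=3:2, S=2:1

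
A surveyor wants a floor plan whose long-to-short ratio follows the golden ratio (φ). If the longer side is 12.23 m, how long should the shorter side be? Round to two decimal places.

7.56 m

golden ratio ≈ 1.61803.
Shorter side = 12.23 ÷ 1.61803 ≈ 7.5586 → 7.56 m.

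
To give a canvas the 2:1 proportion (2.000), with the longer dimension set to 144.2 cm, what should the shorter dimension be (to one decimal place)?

2:1 = 2.00000.
Shorter side = 144.2 ÷ 2.00000 ≈ 72.100 → 72.1 cm.

72.1 cm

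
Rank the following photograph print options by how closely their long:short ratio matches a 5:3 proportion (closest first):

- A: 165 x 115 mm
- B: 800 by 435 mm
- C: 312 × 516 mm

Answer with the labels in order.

C, B, A

A: 165/115 ≈ 1.435 → |1.435 − 1.667| = 0.232
B: 800/435 ≈ 1.839 → |1.839 − 1.667| = 0.172
C: 516/312 ≈ 1.654 → |1.654 − 1.667| = 0.013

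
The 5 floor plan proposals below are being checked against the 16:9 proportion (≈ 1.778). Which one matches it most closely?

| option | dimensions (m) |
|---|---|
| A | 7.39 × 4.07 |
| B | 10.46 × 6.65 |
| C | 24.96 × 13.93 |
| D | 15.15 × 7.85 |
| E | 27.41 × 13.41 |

C

Ratios (long/short): A ≈ 1.816; B ≈ 1.573; C ≈ 1.792; D ≈ 1.930; E ≈ 2.044.
16:9 ≈ 1.778; option C is nearest (Δ 0.014).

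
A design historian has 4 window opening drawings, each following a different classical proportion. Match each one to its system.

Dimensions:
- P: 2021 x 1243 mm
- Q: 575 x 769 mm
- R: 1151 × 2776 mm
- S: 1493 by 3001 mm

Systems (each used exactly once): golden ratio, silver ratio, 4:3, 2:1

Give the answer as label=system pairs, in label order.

P=golden ratio, Q=4:3, R=silver ratio, S=2:1

P = 2021/1243 ≈ 1.626 → golden ratio (1.618)
Q = 769/575 ≈ 1.337 → 4:3 (1.333)
R = 2776/1151 ≈ 2.412 → silver ratio (2.414)
S = 3001/1493 ≈ 2.010 → 2:1 (2.000)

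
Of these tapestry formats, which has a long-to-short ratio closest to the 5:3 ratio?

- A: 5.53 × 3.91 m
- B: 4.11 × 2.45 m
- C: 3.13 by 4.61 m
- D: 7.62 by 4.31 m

Target 5:3 ≈ 1.667.
A: 1.414 (Δ0.253)  B: 1.678 (Δ0.011)  C: 1.473 (Δ0.194)  D: 1.768 (Δ0.101)

B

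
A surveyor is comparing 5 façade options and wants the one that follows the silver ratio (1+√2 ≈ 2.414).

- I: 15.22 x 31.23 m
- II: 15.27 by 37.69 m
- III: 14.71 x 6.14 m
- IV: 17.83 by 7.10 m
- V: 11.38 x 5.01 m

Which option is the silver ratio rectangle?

Target silver ratio ≈ 2.414.
I: 2.052 (Δ0.362)  II: 2.468 (Δ0.054)  III: 2.396 (Δ0.018)  IV: 2.511 (Δ0.097)  V: 2.271 (Δ0.143)

III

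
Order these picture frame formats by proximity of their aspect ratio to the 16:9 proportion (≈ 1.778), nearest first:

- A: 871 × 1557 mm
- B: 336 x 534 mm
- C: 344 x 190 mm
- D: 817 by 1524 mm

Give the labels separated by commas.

A, C, D, B

A: 1557/871 ≈ 1.788 → |1.788 − 1.778| = 0.010
B: 534/336 ≈ 1.589 → |1.589 − 1.778| = 0.189
C: 344/190 ≈ 1.811 → |1.811 − 1.778| = 0.033
D: 1524/817 ≈ 1.865 → |1.865 − 1.778| = 0.087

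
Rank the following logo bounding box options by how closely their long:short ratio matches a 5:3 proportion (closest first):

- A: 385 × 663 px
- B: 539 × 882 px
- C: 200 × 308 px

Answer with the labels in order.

B, A, C

Ratios: A = 663 / 385 ≈ 1.722; B = 882 / 539 ≈ 1.636; C = 308 / 200 ≈ 1.540.
|Δ from 1.667|: A 0.055; B 0.031; C 0.127.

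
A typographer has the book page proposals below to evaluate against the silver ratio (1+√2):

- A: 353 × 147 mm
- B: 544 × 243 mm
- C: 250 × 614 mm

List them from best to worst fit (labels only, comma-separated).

A: 353/147 ≈ 2.401 → |2.401 − 2.414| = 0.013
B: 544/243 ≈ 2.239 → |2.239 − 2.414| = 0.175
C: 614/250 ≈ 2.456 → |2.456 − 2.414| = 0.042

A, C, B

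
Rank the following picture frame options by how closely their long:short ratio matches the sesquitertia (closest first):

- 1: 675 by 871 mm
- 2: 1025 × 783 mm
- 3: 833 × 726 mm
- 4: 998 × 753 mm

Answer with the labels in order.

4, 2, 1, 3

1: 871/675 ≈ 1.290 → |1.290 − 1.333| = 0.043
2: 1025/783 ≈ 1.309 → |1.309 − 1.333| = 0.024
3: 833/726 ≈ 1.147 → |1.147 − 1.333| = 0.186
4: 998/753 ≈ 1.325 → |1.325 − 1.333| = 0.008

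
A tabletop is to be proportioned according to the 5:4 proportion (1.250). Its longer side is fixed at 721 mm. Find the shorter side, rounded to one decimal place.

576.8 mm

5:4 = 1.25000.
Shorter side = 721 ÷ 1.25000 ≈ 576.800 → 576.8 mm.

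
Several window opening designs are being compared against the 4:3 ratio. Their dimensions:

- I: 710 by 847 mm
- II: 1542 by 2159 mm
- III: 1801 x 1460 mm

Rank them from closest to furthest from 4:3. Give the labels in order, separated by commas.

Ratios: I = 847 / 710 ≈ 1.193; II = 2159 / 1542 ≈ 1.400; III = 1801 / 1460 ≈ 1.234.
|Δ from 1.333|: I 0.140; II 0.067; III 0.099.

II, III, I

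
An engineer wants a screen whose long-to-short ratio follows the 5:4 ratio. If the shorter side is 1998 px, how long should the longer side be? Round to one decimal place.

5:4 = 1.25000.
Longer side = 1998 × 1.25000 ≈ 2497.500 → 2497.5 px.

2497.5 px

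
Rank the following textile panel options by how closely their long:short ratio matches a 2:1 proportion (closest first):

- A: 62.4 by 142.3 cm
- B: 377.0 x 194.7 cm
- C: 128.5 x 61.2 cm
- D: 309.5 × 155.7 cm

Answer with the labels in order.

Ratios: A = 142.3 / 62.4 ≈ 2.280; B = 377.0 / 194.7 ≈ 1.936; C = 128.5 / 61.2 ≈ 2.100; D = 309.5 / 155.7 ≈ 1.988.
|Δ from 2.000|: A 0.280; B 0.064; C 0.100; D 0.012.

D, B, C, A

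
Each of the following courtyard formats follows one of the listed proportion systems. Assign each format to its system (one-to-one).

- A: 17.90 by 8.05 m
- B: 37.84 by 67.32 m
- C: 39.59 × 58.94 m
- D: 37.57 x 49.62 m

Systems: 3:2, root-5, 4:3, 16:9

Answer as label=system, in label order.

A=root-5, B=16:9, C=3:2, D=4:3

A = 17.90/8.05 ≈ 2.224 → root-5 (2.236)
B = 67.32/37.84 ≈ 1.779 → 16:9 (1.778)
C = 58.94/39.59 ≈ 1.489 → 3:2 (1.500)
D = 49.62/37.57 ≈ 1.321 → 4:3 (1.333)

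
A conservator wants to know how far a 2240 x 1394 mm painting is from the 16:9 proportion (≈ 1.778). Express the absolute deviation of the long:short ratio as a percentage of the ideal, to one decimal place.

Ratio = 2240 / 1394 ≈ 1.6069.
Ideal 16:9 ≈ 1.7778. |1.6069 − 1.7778| / 1.7778 ≈ 9.61% → 9.6%.

9.6%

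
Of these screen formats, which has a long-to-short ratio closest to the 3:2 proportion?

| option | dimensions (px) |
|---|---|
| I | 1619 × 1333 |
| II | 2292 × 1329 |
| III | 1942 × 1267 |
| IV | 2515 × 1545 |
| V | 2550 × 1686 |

Ratios (long/short): I ≈ 1.215; II ≈ 1.725; III ≈ 1.533; IV ≈ 1.628; V ≈ 1.512.
3:2 ≈ 1.500; option V is nearest (Δ 0.012).

V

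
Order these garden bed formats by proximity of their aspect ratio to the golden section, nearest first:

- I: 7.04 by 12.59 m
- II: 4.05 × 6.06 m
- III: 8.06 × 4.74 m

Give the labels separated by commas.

III, II, I

I: 12.59/7.04 ≈ 1.788 → |1.788 − 1.618| = 0.170
II: 6.06/4.05 ≈ 1.496 → |1.496 − 1.618| = 0.122
III: 8.06/4.74 ≈ 1.700 → |1.700 − 1.618| = 0.082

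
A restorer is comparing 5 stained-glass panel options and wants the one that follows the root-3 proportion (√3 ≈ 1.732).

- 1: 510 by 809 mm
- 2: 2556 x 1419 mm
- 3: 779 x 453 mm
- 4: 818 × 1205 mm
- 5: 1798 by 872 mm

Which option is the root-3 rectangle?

3

Ratios (long/short): 1 ≈ 1.586; 2 ≈ 1.801; 3 ≈ 1.720; 4 ≈ 1.473; 5 ≈ 2.062.
root-3 ≈ 1.732; option 3 is nearest (Δ 0.012).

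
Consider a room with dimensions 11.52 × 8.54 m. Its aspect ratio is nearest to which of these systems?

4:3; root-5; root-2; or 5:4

4:3

Ratio = 11.52 / 8.54 ≈ 1.349.
Distances: 4:3 1.333 (Δ 0.016); root-5 2.236 (Δ 0.887); root-2 1.414 (Δ 0.065); 5:4 1.250 (Δ 0.099).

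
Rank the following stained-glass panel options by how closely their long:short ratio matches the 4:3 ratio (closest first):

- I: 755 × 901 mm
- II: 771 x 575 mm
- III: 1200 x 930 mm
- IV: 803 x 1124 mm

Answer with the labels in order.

I: 901/755 ≈ 1.193 → |1.193 − 1.333| = 0.140
II: 771/575 ≈ 1.341 → |1.341 − 1.333| = 0.008
III: 1200/930 ≈ 1.290 → |1.290 − 1.333| = 0.043
IV: 1124/803 ≈ 1.400 → |1.400 − 1.333| = 0.067

II, III, IV, I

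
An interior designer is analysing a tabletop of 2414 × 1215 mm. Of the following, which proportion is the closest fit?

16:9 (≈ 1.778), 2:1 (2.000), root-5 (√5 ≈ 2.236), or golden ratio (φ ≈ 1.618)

2414/1215 ≈ 1.987. Nearest candidates are 2:1 (2.000, off by 0.013) and 16:9 (1.778, off by 0.209).

2:1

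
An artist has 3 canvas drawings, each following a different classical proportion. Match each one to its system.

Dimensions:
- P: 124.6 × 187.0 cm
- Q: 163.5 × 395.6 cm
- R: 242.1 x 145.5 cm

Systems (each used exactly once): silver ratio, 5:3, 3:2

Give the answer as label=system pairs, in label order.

Ratios: P ≈ 1.501; Q ≈ 2.420; R ≈ 1.664.
Targets: silver ratio ≈ 2.414; 5:3 ≈ 1.667; 3:2 ≈ 1.500.

P=3:2, Q=silver ratio, R=5:3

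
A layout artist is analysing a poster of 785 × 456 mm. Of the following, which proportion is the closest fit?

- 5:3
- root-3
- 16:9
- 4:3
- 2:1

root-3

Ratio = 785 / 456 ≈ 1.721.
Distances: 5:3 1.667 (Δ 0.054); root-3 1.732 (Δ 0.011); 16:9 1.778 (Δ 0.057); 4:3 1.333 (Δ 0.388); 2:1 2.000 (Δ 0.279).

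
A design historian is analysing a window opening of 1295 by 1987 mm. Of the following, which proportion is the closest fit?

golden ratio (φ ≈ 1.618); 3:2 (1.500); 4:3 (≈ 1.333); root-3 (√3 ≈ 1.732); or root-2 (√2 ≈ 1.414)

3:2

1987/1295 ≈ 1.534. Nearest candidates are 3:2 (1.500, off by 0.034) and golden ratio (1.618, off by 0.084).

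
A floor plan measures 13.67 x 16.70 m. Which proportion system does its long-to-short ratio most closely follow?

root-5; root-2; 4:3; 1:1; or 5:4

5:4

16.70/13.67 ≈ 1.222. Nearest candidates are 5:4 (1.250, off by 0.028) and 4:3 (1.333, off by 0.111).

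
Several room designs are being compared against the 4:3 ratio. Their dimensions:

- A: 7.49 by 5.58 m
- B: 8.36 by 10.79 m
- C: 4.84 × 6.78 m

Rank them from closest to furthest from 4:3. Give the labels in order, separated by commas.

A, B, C

Ratios: A = 7.49 / 5.58 ≈ 1.342; B = 10.79 / 8.36 ≈ 1.291; C = 6.78 / 4.84 ≈ 1.401.
|Δ from 1.333|: A 0.009; B 0.042; C 0.068.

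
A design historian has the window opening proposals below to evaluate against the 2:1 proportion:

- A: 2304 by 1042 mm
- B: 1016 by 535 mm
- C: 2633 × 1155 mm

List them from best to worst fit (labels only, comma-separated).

B, A, C

Ratios: A = 2304 / 1042 ≈ 2.211; B = 1016 / 535 ≈ 1.899; C = 2633 / 1155 ≈ 2.280.
|Δ from 2.000|: A 0.211; B 0.101; C 0.280.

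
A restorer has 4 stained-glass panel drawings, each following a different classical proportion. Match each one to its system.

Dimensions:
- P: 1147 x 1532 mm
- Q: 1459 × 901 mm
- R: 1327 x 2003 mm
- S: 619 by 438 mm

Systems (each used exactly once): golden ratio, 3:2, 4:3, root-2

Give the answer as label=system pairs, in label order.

Ratios: P ≈ 1.336; Q ≈ 1.619; R ≈ 1.509; S ≈ 1.413.
Targets: golden ratio ≈ 1.618; 3:2 ≈ 1.500; 4:3 ≈ 1.333; root-2 ≈ 1.414.

P=4:3, Q=golden ratio, R=3:2, S=root-2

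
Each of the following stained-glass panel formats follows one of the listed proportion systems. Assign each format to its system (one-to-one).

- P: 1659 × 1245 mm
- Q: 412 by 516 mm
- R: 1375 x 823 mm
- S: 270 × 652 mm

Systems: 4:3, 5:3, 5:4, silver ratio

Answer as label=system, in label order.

P = 1659/1245 ≈ 1.333 → 4:3 (1.333)
Q = 516/412 ≈ 1.252 → 5:4 (1.250)
R = 1375/823 ≈ 1.671 → 5:3 (1.667)
S = 652/270 ≈ 2.415 → silver ratio (2.414)

P=4:3, Q=5:4, R=5:3, S=silver ratio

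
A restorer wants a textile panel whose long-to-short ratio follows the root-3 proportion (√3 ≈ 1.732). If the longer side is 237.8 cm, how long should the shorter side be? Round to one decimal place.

root-3 ≈ 1.73205.
Shorter side = 237.8 ÷ 1.73205 ≈ 137.294 → 137.3 cm.

137.3 cm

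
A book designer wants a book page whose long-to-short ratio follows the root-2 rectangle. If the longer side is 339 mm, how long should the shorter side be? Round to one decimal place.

root-2 ≈ 1.41421.
Shorter side = 339 ÷ 1.41421 ≈ 239.710 → 239.7 mm.

239.7 mm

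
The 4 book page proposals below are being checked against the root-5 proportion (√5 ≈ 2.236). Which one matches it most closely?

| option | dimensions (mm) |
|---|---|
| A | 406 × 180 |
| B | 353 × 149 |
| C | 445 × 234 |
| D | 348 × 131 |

Ratios (long/short): A ≈ 2.256; B ≈ 2.369; C ≈ 1.902; D ≈ 2.656.
root-5 ≈ 2.236; option A is nearest (Δ 0.020).

A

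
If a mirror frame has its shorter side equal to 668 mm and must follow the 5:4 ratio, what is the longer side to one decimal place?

5:4 = 1.25000.
Longer side = 668 × 1.25000 ≈ 835.000 → 835.0 mm.

835.0 mm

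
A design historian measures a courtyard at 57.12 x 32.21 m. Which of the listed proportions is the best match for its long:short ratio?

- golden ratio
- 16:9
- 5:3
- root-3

16:9

Ratio = 57.12 / 32.21 ≈ 1.773.
Distances: golden ratio 1.618 (Δ 0.155); 16:9 1.778 (Δ 0.005); 5:3 1.667 (Δ 0.106); root-3 1.732 (Δ 0.041).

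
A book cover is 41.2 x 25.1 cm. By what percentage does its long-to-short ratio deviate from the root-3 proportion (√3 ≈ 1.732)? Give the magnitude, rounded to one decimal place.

5.2%

Ratio = 41.2 / 25.1 ≈ 1.6414.
Ideal root-3 ≈ 1.7321. |1.6414 − 1.7321| / 1.7321 ≈ 5.24% → 5.2%.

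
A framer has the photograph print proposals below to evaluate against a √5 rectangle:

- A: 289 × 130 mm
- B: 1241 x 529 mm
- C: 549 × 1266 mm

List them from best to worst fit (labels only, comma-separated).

A, C, B

Ratios: A = 289 / 130 ≈ 2.223; B = 1241 / 529 ≈ 2.346; C = 1266 / 549 ≈ 2.306.
|Δ from 2.236|: A 0.013; B 0.110; C 0.070.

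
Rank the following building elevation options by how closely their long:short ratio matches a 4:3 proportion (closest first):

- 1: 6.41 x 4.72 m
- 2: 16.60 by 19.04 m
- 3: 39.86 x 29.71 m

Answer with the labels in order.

1: 6.41/4.72 ≈ 1.358 → |1.358 − 1.333| = 0.025
2: 19.04/16.60 ≈ 1.147 → |1.147 − 1.333| = 0.186
3: 39.86/29.71 ≈ 1.342 → |1.342 − 1.333| = 0.009

3, 1, 2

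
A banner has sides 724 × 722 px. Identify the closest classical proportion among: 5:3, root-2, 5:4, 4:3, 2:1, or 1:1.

724/722 ≈ 1.003. Nearest candidates are 1:1 (1.000, off by 0.003) and 5:4 (1.250, off by 0.247).

1:1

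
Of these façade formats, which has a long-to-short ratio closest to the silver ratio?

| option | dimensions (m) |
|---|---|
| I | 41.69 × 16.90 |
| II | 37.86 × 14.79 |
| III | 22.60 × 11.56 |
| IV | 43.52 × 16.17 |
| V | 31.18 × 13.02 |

Ratios (long/short): I ≈ 2.467; II ≈ 2.560; III ≈ 1.955; IV ≈ 2.691; V ≈ 2.395.
silver ratio ≈ 2.414; option V is nearest (Δ 0.019).

V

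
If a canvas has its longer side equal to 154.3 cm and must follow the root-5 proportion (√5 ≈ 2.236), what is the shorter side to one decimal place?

69.0 cm

root-5 ≈ 2.23607.
Shorter side = 154.3 ÷ 2.23607 ≈ 69.005 → 69.0 cm.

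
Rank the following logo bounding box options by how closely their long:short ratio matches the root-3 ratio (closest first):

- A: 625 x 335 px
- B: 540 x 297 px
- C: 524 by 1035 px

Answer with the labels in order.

B, A, C

Ratios: A = 625 / 335 ≈ 1.866; B = 540 / 297 ≈ 1.818; C = 1035 / 524 ≈ 1.975.
|Δ from 1.732|: A 0.134; B 0.086; C 0.243.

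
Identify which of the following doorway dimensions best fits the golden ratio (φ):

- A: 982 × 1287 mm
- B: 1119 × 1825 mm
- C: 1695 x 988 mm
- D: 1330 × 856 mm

B

Target golden ratio ≈ 1.618.
A: 1.311 (Δ0.307)  B: 1.631 (Δ0.013)  C: 1.716 (Δ0.098)  D: 1.554 (Δ0.064)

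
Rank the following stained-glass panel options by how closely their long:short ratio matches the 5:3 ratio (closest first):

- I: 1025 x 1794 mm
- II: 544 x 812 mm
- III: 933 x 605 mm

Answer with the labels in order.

I: 1794/1025 ≈ 1.750 → |1.750 − 1.667| = 0.083
II: 812/544 ≈ 1.493 → |1.493 − 1.667| = 0.174
III: 933/605 ≈ 1.542 → |1.542 − 1.667| = 0.125

I, III, II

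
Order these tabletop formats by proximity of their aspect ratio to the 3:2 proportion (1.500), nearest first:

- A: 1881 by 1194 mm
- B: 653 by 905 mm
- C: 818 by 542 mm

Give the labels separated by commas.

Ratios: A = 1881 / 1194 ≈ 1.575; B = 905 / 653 ≈ 1.386; C = 818 / 542 ≈ 1.509.
|Δ from 1.500|: A 0.075; B 0.114; C 0.009.

C, A, B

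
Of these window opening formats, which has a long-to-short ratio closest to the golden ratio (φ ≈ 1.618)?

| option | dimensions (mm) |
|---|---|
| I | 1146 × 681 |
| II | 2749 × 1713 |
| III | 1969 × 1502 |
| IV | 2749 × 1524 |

Ratios (long/short): I ≈ 1.683; II ≈ 1.605; III ≈ 1.311; IV ≈ 1.804.
golden ratio ≈ 1.618; option II is nearest (Δ 0.013).

II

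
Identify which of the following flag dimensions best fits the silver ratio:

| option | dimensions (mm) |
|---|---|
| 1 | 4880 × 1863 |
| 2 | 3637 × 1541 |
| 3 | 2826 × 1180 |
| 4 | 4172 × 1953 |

3

Ratios (long/short): 1 ≈ 2.619; 2 ≈ 2.360; 3 ≈ 2.395; 4 ≈ 2.136.
silver ratio ≈ 2.414; option 3 is nearest (Δ 0.019).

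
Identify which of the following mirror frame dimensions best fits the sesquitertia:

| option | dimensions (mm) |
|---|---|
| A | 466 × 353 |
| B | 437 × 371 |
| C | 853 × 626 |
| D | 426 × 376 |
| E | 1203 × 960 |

A

Ratios (long/short): A ≈ 1.320; B ≈ 1.178; C ≈ 1.363; D ≈ 1.133; E ≈ 1.253.
4:3 ≈ 1.333; option A is nearest (Δ 0.013).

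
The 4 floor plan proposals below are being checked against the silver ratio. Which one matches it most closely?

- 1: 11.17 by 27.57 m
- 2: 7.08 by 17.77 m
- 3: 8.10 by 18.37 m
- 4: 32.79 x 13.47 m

Ratios (long/short): 1 ≈ 2.468; 2 ≈ 2.510; 3 ≈ 2.268; 4 ≈ 2.434.
silver ratio ≈ 2.414; option 4 is nearest (Δ 0.020).

4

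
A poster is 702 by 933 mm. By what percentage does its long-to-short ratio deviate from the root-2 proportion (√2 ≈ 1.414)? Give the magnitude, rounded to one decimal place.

6.0%

Ratio = 933 / 702 ≈ 1.3291.
Ideal root-2 ≈ 1.4142. |1.3291 − 1.4142| / 1.4142 ≈ 6.02% → 6.0%.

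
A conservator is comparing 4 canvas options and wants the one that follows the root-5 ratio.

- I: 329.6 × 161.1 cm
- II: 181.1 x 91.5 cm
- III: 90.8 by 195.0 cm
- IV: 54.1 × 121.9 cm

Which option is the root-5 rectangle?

Ratios (long/short): I ≈ 2.046; II ≈ 1.979; III ≈ 2.148; IV ≈ 2.253.
root-5 ≈ 2.236; option IV is nearest (Δ 0.017).

IV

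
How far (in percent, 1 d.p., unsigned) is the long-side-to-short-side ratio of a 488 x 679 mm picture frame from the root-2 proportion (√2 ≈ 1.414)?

Ratio = 679 / 488 ≈ 1.3914.
Ideal root-2 ≈ 1.4142. |1.3914 − 1.4142| / 1.4142 ≈ 1.61% → 1.6%.

1.6%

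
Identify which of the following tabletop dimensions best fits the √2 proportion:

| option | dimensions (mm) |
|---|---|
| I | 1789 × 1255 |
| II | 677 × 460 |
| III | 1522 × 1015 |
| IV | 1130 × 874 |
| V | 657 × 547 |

I

Target root-2 ≈ 1.414.
I: 1.425 (Δ0.011)  II: 1.472 (Δ0.058)  III: 1.500 (Δ0.086)  IV: 1.293 (Δ0.121)  V: 1.201 (Δ0.213)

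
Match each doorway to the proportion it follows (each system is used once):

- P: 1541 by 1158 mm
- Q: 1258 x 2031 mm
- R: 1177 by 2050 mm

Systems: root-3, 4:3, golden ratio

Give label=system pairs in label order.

P=4:3, Q=golden ratio, R=root-3

Ratios: P ≈ 1.331; Q ≈ 1.614; R ≈ 1.742.
Targets: root-3 ≈ 1.732; 4:3 ≈ 1.333; golden ratio ≈ 1.618.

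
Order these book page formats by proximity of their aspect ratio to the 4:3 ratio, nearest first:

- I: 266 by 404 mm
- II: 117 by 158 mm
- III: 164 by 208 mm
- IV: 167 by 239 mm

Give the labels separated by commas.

Ratios: I = 404 / 266 ≈ 1.519; II = 158 / 117 ≈ 1.350; III = 208 / 164 ≈ 1.268; IV = 239 / 167 ≈ 1.431.
|Δ from 1.333|: I 0.186; II 0.017; III 0.065; IV 0.098.

II, III, IV, I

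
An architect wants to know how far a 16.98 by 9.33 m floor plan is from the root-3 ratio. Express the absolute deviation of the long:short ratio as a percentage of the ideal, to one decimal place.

5.1%

Ratio = 16.98 / 9.33 ≈ 1.8199.
Ideal root-3 ≈ 1.7321. |1.8199 − 1.7321| / 1.7321 ≈ 5.07% → 5.1%.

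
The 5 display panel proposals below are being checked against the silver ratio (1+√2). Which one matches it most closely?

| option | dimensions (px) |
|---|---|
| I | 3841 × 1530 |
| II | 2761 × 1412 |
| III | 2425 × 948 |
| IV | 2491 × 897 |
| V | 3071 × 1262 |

V

Target silver ratio ≈ 2.414.
I: 2.510 (Δ0.096)  II: 1.955 (Δ0.459)  III: 2.558 (Δ0.144)  IV: 2.777 (Δ0.363)  V: 2.433 (Δ0.019)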